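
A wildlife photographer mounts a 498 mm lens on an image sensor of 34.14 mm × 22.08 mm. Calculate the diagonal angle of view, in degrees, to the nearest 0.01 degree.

4.68°

Sensor diagonal = √(34.14² + 22.08²) = √1653.0660 ≈ 40.6579 mm.
Angle of view α = 2·arctan(d/2f) with d = 40.6579 mm and f = 498 mm.
d/2f = 0.04082; arctan(0.04082) ≈ 2.3376°, so α ≈ 4.6752°.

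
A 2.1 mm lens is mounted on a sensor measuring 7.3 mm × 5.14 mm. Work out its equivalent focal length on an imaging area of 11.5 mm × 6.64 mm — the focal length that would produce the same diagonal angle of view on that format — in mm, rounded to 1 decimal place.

Sensor diagonal = √(7.3² + 5.14²) = √79.7096 ≈ 8.9280 mm.
Sensor diagonal = √(11.5² + 6.64²) = √176.3396 ≈ 13.2793 mm.
Equal angle of view means equal diagonal/f ratio, so f₂ = f₁ · (diagonal₂/diagonal₁) = 2.1 × 13.2793/8.9280.
f₂ = 2.1 × 1.48737 ≈ 3.123 mm.

3.1 mm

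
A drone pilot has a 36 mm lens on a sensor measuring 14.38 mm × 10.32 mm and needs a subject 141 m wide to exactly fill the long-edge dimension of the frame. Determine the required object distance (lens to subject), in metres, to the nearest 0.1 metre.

353.0 m

W: 141 m = 141000 mm.
Magnification m = w/W = dᵢ/dₒ; combined with 1/f = 1/dₒ + 1/dᵢ this gives dₒ = f·(1 + W/w).
dₒ = 36 mm × (1 + 141000/14.38) = 36 × 9806.2851 ≈ 353026.264 mm = 353.026 m.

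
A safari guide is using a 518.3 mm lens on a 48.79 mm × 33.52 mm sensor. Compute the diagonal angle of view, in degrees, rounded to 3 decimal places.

6.537°

Sensor diagonal = √(48.79² + 33.52²) = √3504.0545 ≈ 59.1951 mm.
Angle of view α = 2·arctan(d/2f) with d = 59.1951 mm and f = 518.3 mm.
d/2f = 0.05711; arctan(0.05711) ≈ 3.2683°, so α ≈ 6.5367°.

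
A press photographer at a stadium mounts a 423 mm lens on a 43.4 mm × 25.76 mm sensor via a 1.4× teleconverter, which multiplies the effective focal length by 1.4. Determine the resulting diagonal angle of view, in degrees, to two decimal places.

Effective focal length f = 423 × 1.4 = 592.2 mm.
Sensor diagonal = √(43.4² + 25.76²) = √2547.1376 ≈ 50.4692 mm.
α = 2·arctan(50.469 / (2 × 592.2)) = 2·arctan(0.04261) ≈ 4.8800°.

4.88°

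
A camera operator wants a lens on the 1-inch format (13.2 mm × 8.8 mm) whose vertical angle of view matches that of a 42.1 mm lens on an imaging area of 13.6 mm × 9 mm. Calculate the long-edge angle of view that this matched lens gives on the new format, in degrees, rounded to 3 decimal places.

18.218°

Equal vertical AOV ⇒ f₂ = f₁ · 8.8/9 = 42.1 × 0.97778 ≈ 41.1644 mm.
Long-edge AOV on the new format = 2·arctan(13.2 / (2 × 41.1644)) = 2·arctan(0.16033) ≈ 18.2177°.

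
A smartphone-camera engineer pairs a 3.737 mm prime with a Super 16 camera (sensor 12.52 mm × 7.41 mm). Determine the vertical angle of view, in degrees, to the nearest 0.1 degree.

Angle of view α = 2·arctan(h/2f) with h = 7.41 mm and f = 3.737 mm.
h/2f = 0.99144; arctan(0.99144) ≈ 44.7536°, so α ≈ 89.5073°.

89.5°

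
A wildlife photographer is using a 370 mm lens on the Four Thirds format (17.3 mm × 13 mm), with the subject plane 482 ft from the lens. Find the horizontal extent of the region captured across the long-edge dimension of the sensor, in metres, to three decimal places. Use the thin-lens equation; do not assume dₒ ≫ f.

6.852 m

dₒ: 482 ft × 304.8 mm/ft = 146913.60 mm.
Similar triangles through the lens centre give W/dₒ = w/dᵢ; with 1/f = 1/dₒ + 1/dᵢ this gives W = w·(dₒ − f)/f.
W = 17.3 mm × (146914 − 370) / 370 = 17.3 × 396.0638 ≈ 6851.903 mm = 6.8519 m.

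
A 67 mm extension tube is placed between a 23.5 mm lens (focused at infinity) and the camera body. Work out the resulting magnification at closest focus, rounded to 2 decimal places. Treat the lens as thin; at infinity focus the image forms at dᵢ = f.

The tube moves the image plane from f to f + e, so dᵢ = 23.5 + 67 = 90.5 mm. Focus is achieved when 1/f = 1/dₒ + 1/dᵢ, giving dₒ = 1/(1/f − 1/(f+e)).
Magnification m = dᵢ/dₒ = (f+e)·(1/f − 1/(f+e)) = e/f = 67/23.5 ≈ 2.8511.

2.85×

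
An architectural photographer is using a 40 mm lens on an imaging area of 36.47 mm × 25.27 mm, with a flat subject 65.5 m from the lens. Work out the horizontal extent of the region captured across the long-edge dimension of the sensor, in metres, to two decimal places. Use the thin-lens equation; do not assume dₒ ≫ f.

59.68 m

dₒ: 65.5 m = 65500 mm.
Similar triangles through the lens centre give W/dₒ = w/dᵢ; with 1/f = 1/dₒ + 1/dᵢ this gives W = w·(dₒ − f)/f.
W = 36.47 mm × (65500 − 40) / 40 = 36.47 × 1636.5000 ≈ 59683.155 mm = 59.6832 m.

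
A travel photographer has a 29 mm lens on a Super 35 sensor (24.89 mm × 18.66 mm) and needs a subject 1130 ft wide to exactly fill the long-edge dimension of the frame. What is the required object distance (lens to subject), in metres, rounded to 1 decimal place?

W: 1130 ft × 304.8 mm/ft = 344423.99 mm.
Magnification m = w/W = dᵢ/dₒ; combined with 1/f = 1/dₒ + 1/dᵢ this gives dₒ = f·(1 + W/w).
dₒ = 29 mm × (1 + 344424/24.89) = 29 × 13838.8461 ≈ 401326.536 mm = 401.327 m.

401.3 m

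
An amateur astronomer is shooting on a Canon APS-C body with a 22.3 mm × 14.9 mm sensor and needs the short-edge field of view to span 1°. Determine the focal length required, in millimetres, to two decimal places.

From α = 2·arctan(h/2f) we get f = h / (2·tan(α/2)).
With h = 14.9 mm and α/2 = 0.5°, tan(α/2) ≈ 0.00873, so f ≈ 14.9 / 0.01745 ≈ 853.6854 mm.

853.69 mm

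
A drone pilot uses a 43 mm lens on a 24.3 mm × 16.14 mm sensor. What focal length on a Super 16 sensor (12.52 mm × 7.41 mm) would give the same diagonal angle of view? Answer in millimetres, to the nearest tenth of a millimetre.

Sensor diagonal = √(24.3² + 16.14²) = √850.9896 ≈ 29.1717 mm.
Sensor diagonal = √(12.52² + 7.41²) = √211.6585 ≈ 14.5485 mm.
Equal angle of view means equal diagonal/f ratio, so f₂ = f₁ · (diagonal₂/diagonal₁) = 43 × 14.5485/29.1717.
f₂ = 43 × 0.49872 ≈ 21.445 mm.

21.4 mm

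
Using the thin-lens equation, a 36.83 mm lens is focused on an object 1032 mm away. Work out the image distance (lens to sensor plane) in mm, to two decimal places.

1/dᵢ = 1/f − 1/dₒ = 1/36.83 − 1/1032 = 0.0261828 mm⁻¹.
dᵢ = 1/0.0261828 ≈ 38.1930 mm.

38.19 mm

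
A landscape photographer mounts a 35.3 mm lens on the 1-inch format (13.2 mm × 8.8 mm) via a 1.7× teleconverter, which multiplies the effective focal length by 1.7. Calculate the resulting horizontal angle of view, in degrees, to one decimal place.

12.6°

Effective focal length f = 35.3 × 1.7 = 60.01 mm.
α = 2·arctan(13.2 / (2 × 60.01)) = 2·arctan(0.10998) ≈ 12.5525°.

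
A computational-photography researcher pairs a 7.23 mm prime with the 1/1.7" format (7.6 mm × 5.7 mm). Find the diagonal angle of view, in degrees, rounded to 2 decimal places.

66.61°

Sensor diagonal = √(7.6² + 5.7²) = √90.2500 ≈ 9.5000 mm.
Angle of view α = 2·arctan(d/2f) with d = 9.5000 mm and f = 7.23 mm.
d/2f = 0.65698; arctan(0.65698) ≈ 33.3043°, so α ≈ 66.6086°.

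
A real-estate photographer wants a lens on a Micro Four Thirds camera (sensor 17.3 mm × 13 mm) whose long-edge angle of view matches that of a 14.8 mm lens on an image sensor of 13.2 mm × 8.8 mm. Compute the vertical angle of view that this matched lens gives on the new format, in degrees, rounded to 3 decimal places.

37.052°

Equal long-edge AOV ⇒ f₂ = f₁ · 17.3/13.2 = 14.8 × 1.31061 ≈ 19.3970 mm.
Vertical AOV on the new format = 2·arctan(13 / (2 × 19.3970)) = 2·arctan(0.33510) ≈ 37.0524°.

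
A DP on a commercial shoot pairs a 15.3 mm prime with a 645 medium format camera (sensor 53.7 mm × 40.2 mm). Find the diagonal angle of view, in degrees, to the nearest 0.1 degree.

131.0°

Sensor diagonal = √(53.7² + 40.2²) = √4499.7300 ≈ 67.0800 mm.
Angle of view α = 2·arctan(d/2f) with d = 67.0800 mm and f = 15.3 mm.
d/2f = 2.19216; arctan(2.19216) ≈ 65.4789°, so α ≈ 130.9578°.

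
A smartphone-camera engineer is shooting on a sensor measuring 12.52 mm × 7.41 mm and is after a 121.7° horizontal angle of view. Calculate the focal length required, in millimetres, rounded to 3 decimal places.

3.491 mm

From α = 2·arctan(w/2f) we get f = w / (2·tan(α/2)).
With w = 12.52 mm and α/2 = 60.85°, tan(α/2) ≈ 1.79296, so f ≈ 12.52 / 3.58592 ≈ 3.4914 mm.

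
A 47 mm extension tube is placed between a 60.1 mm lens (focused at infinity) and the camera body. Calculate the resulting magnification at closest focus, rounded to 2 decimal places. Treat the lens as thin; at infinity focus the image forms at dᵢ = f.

The tube moves the image plane from f to f + e, so dᵢ = 60.1 + 47 = 107.1 mm. Focus is achieved when 1/f = 1/dₒ + 1/dᵢ, giving dₒ = 1/(1/f − 1/(f+e)).
Magnification m = dᵢ/dₒ = (f+e)·(1/f − 1/(f+e)) = e/f = 47/60.1 ≈ 0.7820.

0.78×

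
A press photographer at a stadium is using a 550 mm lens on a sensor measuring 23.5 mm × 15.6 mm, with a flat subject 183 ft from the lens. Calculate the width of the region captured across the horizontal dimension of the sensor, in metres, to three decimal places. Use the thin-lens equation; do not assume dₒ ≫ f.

dₒ: 183 ft × 304.8 mm/ft = 55778.40 mm.
Similar triangles through the lens centre give W/dₒ = w/dᵢ; with 1/f = 1/dₒ + 1/dᵢ this gives W = w·(dₒ − f)/f.
W = 23.5 mm × (55778.4 − 550) / 550 = 23.5 × 100.4153 ≈ 2359.759 mm = 2.35976 m.

2.360 m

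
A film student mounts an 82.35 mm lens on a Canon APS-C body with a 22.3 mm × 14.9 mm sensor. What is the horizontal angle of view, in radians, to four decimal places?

0.2692 rad

Angle of view α = 2·arctan(w/2f) with w = 22.3 mm and f = 82.35 mm.
w/2f = 0.13540; arctan(0.13540) ≈ 0.1346 rad, so α ≈ 0.2692 rad.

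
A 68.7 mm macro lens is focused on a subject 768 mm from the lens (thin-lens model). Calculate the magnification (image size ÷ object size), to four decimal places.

0.0982×

Thin lens: 1/f = 1/dₒ + 1/dᵢ → 1/dᵢ = 1/68.7 − 1/768 = 0.0132540 mm⁻¹, so dᵢ ≈ 75.4492 mm.
Magnification m = dᵢ/dₒ = 75.4492/768 ≈ 0.09824.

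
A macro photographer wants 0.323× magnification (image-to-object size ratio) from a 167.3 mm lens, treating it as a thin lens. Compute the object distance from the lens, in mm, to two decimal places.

With m = dᵢ/dₒ and 1/f = 1/dₒ + 1/dᵢ, substituting dᵢ = m·dₒ gives 1/f = (1 + 1/m)/dₒ, hence dₒ = f·(1 + 1/m).
dₒ = 167.3 × (1 + 1/0.323) = 167.3 × 4.09598 ≈ 685.257 mm.

685.26 mm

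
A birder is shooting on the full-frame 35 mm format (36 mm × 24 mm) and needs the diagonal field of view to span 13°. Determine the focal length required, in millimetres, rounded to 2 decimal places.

189.87 mm

Sensor diagonal = √(36² + 24²) = √1872.0000 ≈ 43.2666 mm.
From α = 2·arctan(d/2f) we get f = d / (2·tan(α/2)).
With d = 43.2666 mm and α/2 = 6.5°, tan(α/2) ≈ 0.11394, so f ≈ 43.2666 / 0.22787 ≈ 189.8731 mm.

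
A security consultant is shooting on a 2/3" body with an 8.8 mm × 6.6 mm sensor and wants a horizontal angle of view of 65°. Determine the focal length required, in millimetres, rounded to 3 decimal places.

6.907 mm

From α = 2·arctan(w/2f) we get f = w / (2·tan(α/2)).
With w = 8.8 mm and α/2 = 32.5°, tan(α/2) ≈ 0.63707, so f ≈ 8.8 / 1.27414 ≈ 6.9066 mm.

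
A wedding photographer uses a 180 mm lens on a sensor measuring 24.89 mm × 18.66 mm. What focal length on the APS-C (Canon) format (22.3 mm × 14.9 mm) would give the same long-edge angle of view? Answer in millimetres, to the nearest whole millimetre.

Equal angle of view means equal width/f ratio, so f₂ = f₁ · (width₂/width₁) = 180 × 22.3/24.89.
f₂ = 180 × 0.89594 ≈ 161.270 mm.

161 mm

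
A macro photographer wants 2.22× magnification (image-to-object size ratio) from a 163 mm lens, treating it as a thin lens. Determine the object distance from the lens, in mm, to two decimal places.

236.42 mm

With m = dᵢ/dₒ and 1/f = 1/dₒ + 1/dᵢ, substituting dᵢ = m·dₒ gives 1/f = (1 + 1/m)/dₒ, hence dₒ = f·(1 + 1/m).
dₒ = 163 × (1 + 1/2.22) = 163 × 1.45045 ≈ 236.423 mm.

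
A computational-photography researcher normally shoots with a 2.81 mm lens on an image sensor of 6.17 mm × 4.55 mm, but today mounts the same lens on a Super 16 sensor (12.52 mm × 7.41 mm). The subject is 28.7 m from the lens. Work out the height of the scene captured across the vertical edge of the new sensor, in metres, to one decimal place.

75.7 m

The focal length stays 2.81 mm; the relevant sensor dimension is now h = 7.41 mm. Object distance dₒ = 28.7 m = 28700 mm.
Thin-lens field height W = h·(dₒ − f)/f = 7.41 × (28700 − 2.81)/2.81 ≈ 75674.796 mm = 75.6748 m.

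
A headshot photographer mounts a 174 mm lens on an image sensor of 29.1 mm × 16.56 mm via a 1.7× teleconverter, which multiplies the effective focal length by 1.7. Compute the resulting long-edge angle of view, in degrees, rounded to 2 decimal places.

5.63°

Effective focal length f = 174 × 1.7 = 295.8 mm.
α = 2·arctan(29.1 / (2 × 295.8)) = 2·arctan(0.04919) ≈ 5.6321°.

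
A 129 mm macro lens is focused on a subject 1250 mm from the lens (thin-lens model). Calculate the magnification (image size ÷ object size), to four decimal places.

0.1151×

Thin lens: 1/f = 1/dₒ + 1/dᵢ → 1/dᵢ = 1/129 − 1/1250 = 0.0069519 mm⁻¹, so dᵢ ≈ 143.8448 mm.
Magnification m = dᵢ/dₒ = 143.8448/1250 ≈ 0.11508.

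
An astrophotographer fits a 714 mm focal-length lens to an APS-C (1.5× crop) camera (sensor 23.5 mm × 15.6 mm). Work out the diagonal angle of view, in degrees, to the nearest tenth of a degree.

Sensor diagonal = √(23.5² + 15.6²) = √795.6100 ≈ 28.2066 mm.
Angle of view α = 2·arctan(d/2f) with d = 28.2066 mm and f = 714 mm.
d/2f = 0.01975; arctan(0.01975) ≈ 1.1316°, so α ≈ 2.2632°.

2.3°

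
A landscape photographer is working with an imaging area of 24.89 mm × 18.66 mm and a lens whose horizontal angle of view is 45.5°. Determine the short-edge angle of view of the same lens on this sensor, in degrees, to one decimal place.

34.9°

From the horizontal AOV: f = 24.89 / (2·tan(22.75°)) = 24.89 / 0.83867 ≈ 29.6780 mm.
Short-edge AOV = 2·arctan(18.66 / (2 × 29.6780)) = 2·arctan(0.31437) ≈ 34.9037°.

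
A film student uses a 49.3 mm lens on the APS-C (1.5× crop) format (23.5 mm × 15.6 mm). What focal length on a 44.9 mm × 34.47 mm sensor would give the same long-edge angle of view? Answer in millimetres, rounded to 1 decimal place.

94.2 mm

Equal angle of view means equal width/f ratio, so f₂ = f₁ · (width₂/width₁) = 49.3 × 44.9/23.5.
f₂ = 49.3 × 1.91064 ≈ 94.194 mm.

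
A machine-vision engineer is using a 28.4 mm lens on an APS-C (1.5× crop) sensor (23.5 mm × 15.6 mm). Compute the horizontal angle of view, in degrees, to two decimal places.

Angle of view α = 2·arctan(w/2f) with w = 23.5 mm and f = 28.4 mm.
w/2f = 0.41373; arctan(0.41373) ≈ 22.4765°, so α ≈ 44.9529°.

44.95°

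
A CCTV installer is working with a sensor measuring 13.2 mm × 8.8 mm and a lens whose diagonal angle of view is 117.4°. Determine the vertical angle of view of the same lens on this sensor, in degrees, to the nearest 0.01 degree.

84.75°

Sensor diagonal = √(13.2² + 8.8²) = √251.6800 ≈ 15.8644 mm.
From the diagonal AOV: f = 15.8644 / (2·tan(58.7°)) = 15.8644 / 3.28942 ≈ 4.8229 mm.
Vertical AOV = 2·arctan(8.8 / (2 × 4.8229)) = 2·arctan(0.91232) ≈ 84.7497°.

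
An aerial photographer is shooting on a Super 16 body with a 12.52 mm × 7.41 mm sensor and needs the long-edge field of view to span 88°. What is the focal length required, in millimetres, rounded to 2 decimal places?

From α = 2·arctan(w/2f) we get f = w / (2·tan(α/2)).
With w = 12.52 mm and α/2 = 44°, tan(α/2) ≈ 0.96569, so f ≈ 12.52 / 1.93138 ≈ 6.4824 mm.

6.48 mm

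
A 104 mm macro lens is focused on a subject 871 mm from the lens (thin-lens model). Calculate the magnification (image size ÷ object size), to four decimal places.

0.1356×

Thin lens: 1/f = 1/dₒ + 1/dᵢ → 1/dᵢ = 1/104 − 1/871 = 0.0084673 mm⁻¹, so dᵢ ≈ 118.1017 mm.
Magnification m = dᵢ/dₒ = 118.1017/871 ≈ 0.13559.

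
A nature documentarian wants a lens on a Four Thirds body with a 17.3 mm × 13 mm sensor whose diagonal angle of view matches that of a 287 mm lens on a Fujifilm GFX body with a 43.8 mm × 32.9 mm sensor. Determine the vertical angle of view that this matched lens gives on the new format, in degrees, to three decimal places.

Sensor diagonal = √(43.8² + 32.9²) = √3000.8500 ≈ 54.7800 mm.
Sensor diagonal = √(17.3² + 13²) = √468.2900 ≈ 21.6400 mm.
Equal diagonal AOV ⇒ f₂ = f₁ · 21.6400/54.7800 = 287 × 0.39503 ≈ 113.3750 mm.
Vertical AOV on the new format = 2·arctan(13 / (2 × 113.3750)) = 2·arctan(0.05733) ≈ 6.5626°.

6.563°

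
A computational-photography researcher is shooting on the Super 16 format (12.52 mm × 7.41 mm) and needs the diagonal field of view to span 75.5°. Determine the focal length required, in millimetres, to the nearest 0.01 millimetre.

9.39 mm

Sensor diagonal = √(12.52² + 7.41²) = √211.6585 ≈ 14.5485 mm.
From α = 2·arctan(d/2f) we get f = d / (2·tan(α/2)).
With d = 14.5485 mm and α/2 = 37.75°, tan(α/2) ≈ 0.77428, so f ≈ 14.5485 / 1.54857 ≈ 9.3948 mm.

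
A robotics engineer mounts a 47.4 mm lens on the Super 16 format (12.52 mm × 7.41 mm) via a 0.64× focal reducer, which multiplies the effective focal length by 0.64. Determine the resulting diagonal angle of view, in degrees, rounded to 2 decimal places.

26.97°

Effective focal length f = 47.4 × 0.64 = 30.336 mm.
Sensor diagonal = √(12.52² + 7.41²) = √211.6585 ≈ 14.5485 mm.
α = 2·arctan(14.548 / (2 × 30.336)) = 2·arctan(0.23979) ≈ 26.9686°.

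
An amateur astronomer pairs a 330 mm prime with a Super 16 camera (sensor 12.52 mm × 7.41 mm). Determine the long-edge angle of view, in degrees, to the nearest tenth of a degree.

2.2°

Angle of view α = 2·arctan(w/2f) with w = 12.52 mm and f = 330 mm.
w/2f = 0.01897; arctan(0.01897) ≈ 1.0868°, so α ≈ 2.1735°.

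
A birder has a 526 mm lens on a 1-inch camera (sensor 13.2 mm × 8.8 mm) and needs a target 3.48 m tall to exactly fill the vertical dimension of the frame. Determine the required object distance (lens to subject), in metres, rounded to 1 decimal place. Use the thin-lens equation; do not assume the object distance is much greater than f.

W: 3.48 m = 3480 mm.
Magnification m = h/W = dᵢ/dₒ; combined with 1/f = 1/dₒ + 1/dᵢ this gives dₒ = f·(1 + W/h).
dₒ = 526 mm × (1 + 3480/8.8) = 526 × 396.4545 ≈ 208535.091 mm = 208.535 m.

208.5 m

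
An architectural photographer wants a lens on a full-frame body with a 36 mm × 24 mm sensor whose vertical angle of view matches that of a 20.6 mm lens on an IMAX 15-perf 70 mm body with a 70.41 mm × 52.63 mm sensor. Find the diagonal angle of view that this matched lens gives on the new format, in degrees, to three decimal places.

133.056°

Equal vertical AOV ⇒ f₂ = f₁ · 24/52.63 = 20.6 × 0.45601 ≈ 9.3939 mm.
Sensor diagonal = √(36² + 24²) = √1872.0000 ≈ 43.2666 mm.
Diagonal AOV on the new format = 2·arctan(43.2666 / (2 × 9.3939)) = 2·arctan(2.30291) ≈ 133.0559°.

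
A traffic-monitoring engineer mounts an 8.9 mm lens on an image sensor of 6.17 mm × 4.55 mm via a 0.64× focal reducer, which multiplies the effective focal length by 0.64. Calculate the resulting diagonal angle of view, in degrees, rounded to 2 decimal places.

Effective focal length f = 8.9 × 0.64 = 5.696 mm.
Sensor diagonal = √(6.17² + 4.55²) = √58.7714 ≈ 7.6663 mm.
α = 2·arctan(7.666 / (2 × 5.696)) = 2·arctan(0.67295) ≈ 67.8772°.

67.88°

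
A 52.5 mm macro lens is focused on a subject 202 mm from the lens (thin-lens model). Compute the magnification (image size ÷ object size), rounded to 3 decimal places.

0.351×

Thin lens: 1/f = 1/dₒ + 1/dᵢ → 1/dᵢ = 1/52.5 − 1/202 = 0.0140971 mm⁻¹, so dᵢ ≈ 70.9365 mm.
Magnification m = dᵢ/dₒ = 70.9365/202 ≈ 0.35117.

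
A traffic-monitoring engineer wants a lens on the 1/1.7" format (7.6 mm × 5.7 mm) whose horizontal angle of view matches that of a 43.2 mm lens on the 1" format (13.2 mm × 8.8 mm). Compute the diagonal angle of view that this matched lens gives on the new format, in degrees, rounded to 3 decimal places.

Equal horizontal AOV ⇒ f₂ = f₁ · 7.6/13.2 = 43.2 × 0.57576 ≈ 24.8727 mm.
Sensor diagonal = √(7.6² + 5.7²) = √90.2500 ≈ 9.5000 mm.
Diagonal AOV on the new format = 2·arctan(9.5000 / (2 × 24.8727)) = 2·arctan(0.19097) ≈ 21.6234°.

21.623°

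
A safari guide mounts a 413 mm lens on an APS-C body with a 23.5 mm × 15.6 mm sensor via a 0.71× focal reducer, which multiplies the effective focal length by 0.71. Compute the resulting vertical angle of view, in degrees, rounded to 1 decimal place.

Effective focal length f = 413 × 0.71 = 293.23 mm.
α = 2·arctan(15.6 / (2 × 293.23)) = 2·arctan(0.02660) ≈ 3.0474°.

3.0°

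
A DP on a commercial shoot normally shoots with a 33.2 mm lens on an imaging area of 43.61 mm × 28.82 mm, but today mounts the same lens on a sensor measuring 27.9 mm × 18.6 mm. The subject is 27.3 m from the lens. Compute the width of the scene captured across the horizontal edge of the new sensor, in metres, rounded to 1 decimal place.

22.9 m

The focal length stays 33.2 mm; the relevant sensor dimension is now w = 27.9 mm. Object distance dₒ = 27.3 m = 27300 mm.
Thin-lens field width W = w·(dₒ − f)/f = 27.9 × (27300 − 33.2)/33.2 ≈ 22913.967 mm = 22.914 m.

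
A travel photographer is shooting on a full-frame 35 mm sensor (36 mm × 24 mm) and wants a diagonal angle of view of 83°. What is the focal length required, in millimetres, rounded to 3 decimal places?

24.452 mm

Sensor diagonal = √(36² + 24²) = √1872.0000 ≈ 43.2666 mm.
From α = 2·arctan(d/2f) we get f = d / (2·tan(α/2)).
With d = 43.2666 mm and α/2 = 41.5°, tan(α/2) ≈ 0.88473, so f ≈ 43.2666 / 1.76945 ≈ 24.4520 mm.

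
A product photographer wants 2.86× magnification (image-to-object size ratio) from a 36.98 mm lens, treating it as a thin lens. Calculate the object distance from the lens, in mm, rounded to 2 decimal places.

With m = dᵢ/dₒ and 1/f = 1/dₒ + 1/dᵢ, substituting dᵢ = m·dₒ gives 1/f = (1 + 1/m)/dₒ, hence dₒ = f·(1 + 1/m).
dₒ = 36.98 × (1 + 1/2.86) = 36.98 × 1.34965 ≈ 49.910 mm.

49.91 mm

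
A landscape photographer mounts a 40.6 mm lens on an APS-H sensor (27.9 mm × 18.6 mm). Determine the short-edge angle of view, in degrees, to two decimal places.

Angle of view α = 2·arctan(h/2f) with h = 18.6 mm and f = 40.6 mm.
h/2f = 0.22906; arctan(0.22906) ≈ 12.9018°, so α ≈ 25.8036°.

25.80°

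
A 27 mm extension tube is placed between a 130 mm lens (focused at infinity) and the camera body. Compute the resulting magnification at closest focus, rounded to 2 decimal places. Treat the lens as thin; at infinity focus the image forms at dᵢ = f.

The tube moves the image plane from f to f + e, so dᵢ = 130 + 27 = 157 mm. Focus is achieved when 1/f = 1/dₒ + 1/dᵢ, giving dₒ = 1/(1/f − 1/(f+e)).
Magnification m = dᵢ/dₒ = (f+e)·(1/f − 1/(f+e)) = e/f = 27/130 ≈ 0.2077.

0.21×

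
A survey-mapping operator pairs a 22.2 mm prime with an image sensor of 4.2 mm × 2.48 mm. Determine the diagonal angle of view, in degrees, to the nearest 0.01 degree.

Sensor diagonal = √(4.2² + 2.48²) = √23.7904 ≈ 4.8775 mm.
Angle of view α = 2·arctan(d/2f) with d = 4.8775 mm and f = 22.2 mm.
d/2f = 0.10985; arctan(0.10985) ≈ 6.2691°, so α ≈ 12.5381°.

12.54°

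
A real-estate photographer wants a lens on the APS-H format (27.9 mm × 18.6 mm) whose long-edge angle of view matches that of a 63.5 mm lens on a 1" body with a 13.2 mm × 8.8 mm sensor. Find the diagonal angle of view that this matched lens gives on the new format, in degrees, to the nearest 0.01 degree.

14.24°

Equal long-edge AOV ⇒ f₂ = f₁ · 27.9/13.2 = 63.5 × 2.11364 ≈ 134.2159 mm.
Sensor diagonal = √(27.9² + 18.6²) = √1124.3700 ≈ 33.5316 mm.
Diagonal AOV on the new format = 2·arctan(33.5316 / (2 × 134.2159)) = 2·arctan(0.12492) ≈ 14.2406°.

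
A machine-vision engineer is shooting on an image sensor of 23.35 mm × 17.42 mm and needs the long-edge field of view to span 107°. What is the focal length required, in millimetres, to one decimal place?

From α = 2·arctan(w/2f) we get f = w / (2·tan(α/2)).
With w = 23.35 mm and α/2 = 53.5°, tan(α/2) ≈ 1.35142, so f ≈ 23.35 / 2.70284 ≈ 8.6390 mm.

8.6 mm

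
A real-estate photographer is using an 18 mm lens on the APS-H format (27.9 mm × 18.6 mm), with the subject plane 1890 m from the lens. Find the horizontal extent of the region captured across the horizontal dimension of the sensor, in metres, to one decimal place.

dₒ: 1890 m = 1.89e+06 mm.
Similar triangles through the lens centre give W/dₒ = w/dᵢ; with 1/f = 1/dₒ + 1/dᵢ this gives W = w·(dₒ − f)/f.
W = 27.9 mm × (1.89e+06 − 18) / 18 = 27.9 × 104999.0000 ≈ 2929472.100 mm = 2929.47 m.

2929.5 m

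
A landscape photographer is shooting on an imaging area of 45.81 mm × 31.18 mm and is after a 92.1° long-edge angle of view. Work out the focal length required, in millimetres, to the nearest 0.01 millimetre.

22.08 mm

From α = 2·arctan(w/2f) we get f = w / (2·tan(α/2)).
With w = 45.81 mm and α/2 = 46.05°, tan(α/2) ≈ 1.03734, so f ≈ 45.81 / 2.07468 ≈ 22.0805 mm.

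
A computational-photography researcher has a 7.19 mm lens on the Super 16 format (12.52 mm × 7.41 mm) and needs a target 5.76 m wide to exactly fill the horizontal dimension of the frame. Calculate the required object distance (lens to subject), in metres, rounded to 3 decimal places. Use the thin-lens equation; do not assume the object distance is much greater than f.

3.315 m

W: 5.76 m = 5760 mm.
Magnification m = w/W = dᵢ/dₒ; combined with 1/f = 1/dₒ + 1/dᵢ this gives dₒ = f·(1 + W/w).
dₒ = 7.19 mm × (1 + 5760/12.52) = 7.19 × 461.0639 ≈ 3315.049 mm = 3.31505 m.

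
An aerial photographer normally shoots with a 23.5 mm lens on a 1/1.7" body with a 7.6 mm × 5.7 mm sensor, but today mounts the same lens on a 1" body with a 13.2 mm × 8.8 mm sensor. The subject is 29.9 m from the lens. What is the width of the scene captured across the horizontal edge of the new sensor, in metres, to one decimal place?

The focal length stays 23.5 mm; the relevant sensor dimension is now w = 13.2 mm. Object distance dₒ = 29.9 m = 29900 mm.
Thin-lens field width W = w·(dₒ − f)/f = 13.2 × (29900 − 23.5)/23.5 ≈ 16781.694 mm = 16.7817 m.

16.8 m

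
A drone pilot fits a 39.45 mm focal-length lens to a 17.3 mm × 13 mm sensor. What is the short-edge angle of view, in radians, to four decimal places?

Angle of view α = 2·arctan(h/2f) with h = 13 mm and f = 39.45 mm.
h/2f = 0.16477; arctan(0.16477) ≈ 0.1633 rad, so α ≈ 0.3266 rad.

0.3266 rad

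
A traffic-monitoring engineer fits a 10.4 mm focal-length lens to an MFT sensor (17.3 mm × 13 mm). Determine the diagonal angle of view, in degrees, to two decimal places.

92.27°

Sensor diagonal = √(17.3² + 13²) = √468.2900 ≈ 21.6400 mm.
Angle of view α = 2·arctan(d/2f) with d = 21.6400 mm and f = 10.4 mm.
d/2f = 1.04039; arctan(1.04039) ≈ 46.1339°, so α ≈ 92.2678°.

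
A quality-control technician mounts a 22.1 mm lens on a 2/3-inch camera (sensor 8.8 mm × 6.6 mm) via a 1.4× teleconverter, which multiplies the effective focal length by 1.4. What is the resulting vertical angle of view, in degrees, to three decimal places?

12.176°

Effective focal length f = 22.1 × 1.4 = 30.94 mm.
α = 2·arctan(6.6 / (2 × 30.94)) = 2·arctan(0.10666) ≈ 12.1761°.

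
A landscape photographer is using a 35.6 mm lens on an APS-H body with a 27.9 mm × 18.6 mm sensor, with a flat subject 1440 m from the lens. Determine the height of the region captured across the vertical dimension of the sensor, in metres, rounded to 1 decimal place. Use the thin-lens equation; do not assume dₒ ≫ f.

752.3 m

dₒ: 1440 m = 1.44e+06 mm.
Similar triangles through the lens centre give W/dₒ = h/dᵢ; with 1/f = 1/dₒ + 1/dᵢ this gives W = h·(dₒ − f)/f.
W = 18.6 mm × (1.44e+06 − 35.6) / 35.6 = 18.6 × 40448.4382 ≈ 752340.951 mm = 752.341 m.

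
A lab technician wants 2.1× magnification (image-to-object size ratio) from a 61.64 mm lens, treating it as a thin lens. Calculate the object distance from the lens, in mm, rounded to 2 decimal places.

90.99 mm

With m = dᵢ/dₒ and 1/f = 1/dₒ + 1/dᵢ, substituting dᵢ = m·dₒ gives 1/f = (1 + 1/m)/dₒ, hence dₒ = f·(1 + 1/m).
dₒ = 61.64 × (1 + 1/2.1) = 61.64 × 1.47619 ≈ 90.992 mm.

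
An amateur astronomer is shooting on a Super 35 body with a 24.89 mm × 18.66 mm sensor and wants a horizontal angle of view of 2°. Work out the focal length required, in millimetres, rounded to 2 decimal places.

From α = 2·arctan(w/2f) we get f = w / (2·tan(α/2)).
With w = 24.89 mm and α/2 = 1°, tan(α/2) ≈ 0.01746, so f ≈ 24.89 / 0.03491 ≈ 712.9736 mm.

712.97 mm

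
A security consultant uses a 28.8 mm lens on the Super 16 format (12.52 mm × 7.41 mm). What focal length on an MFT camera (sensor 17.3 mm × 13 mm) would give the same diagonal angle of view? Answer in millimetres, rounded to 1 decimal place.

42.8 mm

Sensor diagonal = √(12.52² + 7.41²) = √211.6585 ≈ 14.5485 mm.
Sensor diagonal = √(17.3² + 13²) = √468.2900 ≈ 21.6400 mm.
Equal angle of view means equal diagonal/f ratio, so f₂ = f₁ · (diagonal₂/diagonal₁) = 28.8 × 21.6400/14.5485.
f₂ = 28.8 × 1.48744 ≈ 42.838 mm.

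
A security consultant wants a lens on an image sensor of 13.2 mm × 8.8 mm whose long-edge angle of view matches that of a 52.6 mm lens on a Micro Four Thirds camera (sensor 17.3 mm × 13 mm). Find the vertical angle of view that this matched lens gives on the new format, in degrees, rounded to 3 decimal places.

Equal long-edge AOV ⇒ f₂ = f₁ · 13.2/17.3 = 52.6 × 0.76301 ≈ 40.1341 mm.
Vertical AOV on the new format = 2·arctan(8.8 / (2 × 40.1341)) = 2·arctan(0.10963) ≈ 12.5130°.

12.513°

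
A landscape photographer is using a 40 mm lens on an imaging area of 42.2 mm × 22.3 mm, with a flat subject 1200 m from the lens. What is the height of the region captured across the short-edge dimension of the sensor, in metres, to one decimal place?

669.0 m

dₒ: 1200 m = 1.2e+06 mm.
Similar triangles through the lens centre give W/dₒ = h/dᵢ; with 1/f = 1/dₒ + 1/dᵢ this gives W = h·(dₒ − f)/f.
W = 22.3 mm × (1.2e+06 − 40) / 40 = 22.3 × 29999.0000 ≈ 668977.700 mm = 668.978 m.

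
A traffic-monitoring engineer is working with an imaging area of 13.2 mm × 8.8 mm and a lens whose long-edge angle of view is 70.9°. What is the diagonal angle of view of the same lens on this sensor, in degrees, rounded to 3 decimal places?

From the long-edge AOV: f = 13.2 / (2·tan(35.45°)) = 13.2 / 1.42395 ≈ 9.2700 mm.
Sensor diagonal = √(13.2² + 8.8²) = √251.6800 ≈ 15.8644 mm.
Diagonal AOV = 2·arctan(15.8644 / (2 × 9.2700)) = 2·arctan(0.85569) ≈ 81.1066°.

81.107°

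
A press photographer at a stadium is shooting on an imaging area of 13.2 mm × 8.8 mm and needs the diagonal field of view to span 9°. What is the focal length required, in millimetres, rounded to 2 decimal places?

Sensor diagonal = √(13.2² + 8.8²) = √251.6800 ≈ 15.8644 mm.
From α = 2·arctan(d/2f) we get f = d / (2·tan(α/2)).
With d = 15.8644 mm and α/2 = 4.5°, tan(α/2) ≈ 0.07870, so f ≈ 15.8644 / 0.15740 ≈ 100.7883 mm.

100.79 mm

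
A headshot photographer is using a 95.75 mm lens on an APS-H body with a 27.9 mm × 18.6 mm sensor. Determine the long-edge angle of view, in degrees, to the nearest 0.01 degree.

16.58°

Angle of view α = 2·arctan(w/2f) with w = 27.9 mm and f = 95.75 mm.
w/2f = 0.14569; arctan(0.14569) ≈ 8.2892°, so α ≈ 16.5784°.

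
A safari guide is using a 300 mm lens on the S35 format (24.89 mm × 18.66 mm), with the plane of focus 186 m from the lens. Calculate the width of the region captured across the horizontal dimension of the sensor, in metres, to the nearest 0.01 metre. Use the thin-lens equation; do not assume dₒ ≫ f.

dₒ: 186 m = 186000 mm.
Similar triangles through the lens centre give W/dₒ = w/dᵢ; with 1/f = 1/dₒ + 1/dᵢ this gives W = w·(dₒ − f)/f.
W = 24.89 mm × (186000 − 300) / 300 = 24.89 × 619.0000 ≈ 15406.910 mm = 15.4069 m.

15.41 m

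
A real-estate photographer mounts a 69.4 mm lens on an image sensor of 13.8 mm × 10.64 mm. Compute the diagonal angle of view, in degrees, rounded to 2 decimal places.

14.31°

Sensor diagonal = √(13.8² + 10.64²) = √303.6496 ≈ 17.4255 mm.
Angle of view α = 2·arctan(d/2f) with d = 17.4255 mm and f = 69.4 mm.
d/2f = 0.12554; arctan(0.12554) ≈ 7.1557°, so α ≈ 14.3114°.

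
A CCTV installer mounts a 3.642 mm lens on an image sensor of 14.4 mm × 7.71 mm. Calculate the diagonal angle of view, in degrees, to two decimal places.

131.93°

Sensor diagonal = √(14.4² + 7.71²) = √266.8041 ≈ 16.3341 mm.
Angle of view α = 2·arctan(d/2f) with d = 16.3341 mm and f = 3.642 mm.
d/2f = 2.24247; arctan(2.24247) ≈ 65.9661°, so α ≈ 131.9323°.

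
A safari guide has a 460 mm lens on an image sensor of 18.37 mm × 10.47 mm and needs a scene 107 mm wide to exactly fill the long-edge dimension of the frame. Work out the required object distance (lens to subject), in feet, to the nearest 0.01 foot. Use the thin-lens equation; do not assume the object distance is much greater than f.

10.30 ft

Magnification m = w/W = dᵢ/dₒ; combined with 1/f = 1/dₒ + 1/dᵢ this gives dₒ = f·(1 + W/w).
dₒ = 460 mm × (1 + 107/18.37) = 460 × 6.8247 ≈ 3139.369 mm = 3139.369/304.8 ft = 10.2998 ft.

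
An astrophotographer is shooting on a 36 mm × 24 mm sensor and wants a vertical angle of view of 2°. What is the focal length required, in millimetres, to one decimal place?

From α = 2·arctan(h/2f) we get f = h / (2·tan(α/2)).
With h = 24 mm and α/2 = 1°, tan(α/2) ≈ 0.01746, so f ≈ 24 / 0.03491 ≈ 687.4795 mm.

687.5 mm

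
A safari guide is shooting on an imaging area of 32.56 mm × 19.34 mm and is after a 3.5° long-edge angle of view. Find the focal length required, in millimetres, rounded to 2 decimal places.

532.85 mm

From α = 2·arctan(w/2f) we get f = w / (2·tan(α/2)).
With w = 32.56 mm and α/2 = 1.75°, tan(α/2) ≈ 0.03055, so f ≈ 32.56 / 0.06111 ≈ 532.8487 mm.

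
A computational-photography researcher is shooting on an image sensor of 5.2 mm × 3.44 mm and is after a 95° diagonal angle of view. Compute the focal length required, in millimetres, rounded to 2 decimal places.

2.86 mm

Sensor diagonal = √(5.2² + 3.44²) = √38.8736 ≈ 6.2349 mm.
From α = 2·arctan(d/2f) we get f = d / (2·tan(α/2)).
With d = 6.2349 mm and α/2 = 47.5°, tan(α/2) ≈ 1.09131, so f ≈ 6.2349 / 2.18262 ≈ 2.8566 mm.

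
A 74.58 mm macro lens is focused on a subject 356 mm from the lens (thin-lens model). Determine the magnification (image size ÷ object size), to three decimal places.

0.265×

Thin lens: 1/f = 1/dₒ + 1/dᵢ → 1/dᵢ = 1/74.58 − 1/356 = 0.0105994 mm⁻¹, so dᵢ ≈ 94.3447 mm.
Magnification m = dᵢ/dₒ = 94.3447/356 ≈ 0.26501.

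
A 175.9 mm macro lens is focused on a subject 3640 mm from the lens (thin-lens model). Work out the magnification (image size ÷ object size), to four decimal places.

Thin lens: 1/f = 1/dₒ + 1/dᵢ → 1/dᵢ = 1/175.9 − 1/3640 = 0.0054103 mm⁻¹, so dᵢ ≈ 184.8318 mm.
Magnification m = dᵢ/dₒ = 184.8318/3640 ≈ 0.05078.

0.0508×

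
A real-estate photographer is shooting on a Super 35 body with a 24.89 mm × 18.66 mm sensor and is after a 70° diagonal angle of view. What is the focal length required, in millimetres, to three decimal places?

22.213 mm

Sensor diagonal = √(24.89² + 18.66²) = √967.7077 ≈ 31.1080 mm.
From α = 2·arctan(d/2f) we get f = d / (2·tan(α/2)).
With d = 31.1080 mm and α/2 = 35°, tan(α/2) ≈ 0.70021, so f ≈ 31.1080 / 1.40042 ≈ 22.2134 mm.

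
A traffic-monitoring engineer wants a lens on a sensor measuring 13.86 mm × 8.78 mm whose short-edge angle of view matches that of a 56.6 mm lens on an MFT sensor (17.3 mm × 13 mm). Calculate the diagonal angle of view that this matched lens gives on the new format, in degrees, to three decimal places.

Equal short-edge AOV ⇒ f₂ = f₁ · 8.78/13 = 56.6 × 0.67538 ≈ 38.2268 mm.
Sensor diagonal = √(13.86² + 8.78²) = √269.1880 ≈ 16.4069 mm.
Diagonal AOV on the new format = 2·arctan(16.4069 / (2 × 38.2268)) = 2·arctan(0.21460) ≈ 24.2240°.

24.224°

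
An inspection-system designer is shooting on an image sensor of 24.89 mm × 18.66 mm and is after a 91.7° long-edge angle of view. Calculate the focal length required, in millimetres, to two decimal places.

From α = 2·arctan(w/2f) we get f = w / (2·tan(α/2)).
With w = 24.89 mm and α/2 = 45.85°, tan(α/2) ≈ 1.03012, so f ≈ 24.89 / 2.06024 ≈ 12.0811 mm.

12.08 mm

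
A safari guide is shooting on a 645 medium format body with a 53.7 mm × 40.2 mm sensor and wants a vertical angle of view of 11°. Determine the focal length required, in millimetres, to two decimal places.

From α = 2·arctan(h/2f) we get f = h / (2·tan(α/2)).
With h = 40.2 mm and α/2 = 5.5°, tan(α/2) ≈ 0.09629, so f ≈ 40.2 / 0.19258 ≈ 208.7465 mm.

208.75 mm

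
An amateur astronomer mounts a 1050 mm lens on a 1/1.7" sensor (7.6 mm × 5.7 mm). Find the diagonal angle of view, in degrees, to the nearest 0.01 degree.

0.52°

Sensor diagonal = √(7.6² + 5.7²) = √90.2500 ≈ 9.5000 mm.
Angle of view α = 2·arctan(d/2f) with d = 9.5000 mm and f = 1050 mm.
d/2f = 0.00452; arctan(0.00452) ≈ 0.2592°, so α ≈ 0.5184°.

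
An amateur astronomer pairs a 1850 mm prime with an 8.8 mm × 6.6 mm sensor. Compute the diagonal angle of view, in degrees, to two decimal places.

Sensor diagonal = √(8.8² + 6.6²) = √121.0000 ≈ 11.0000 mm.
Angle of view α = 2·arctan(d/2f) with d = 11.0000 mm and f = 1850 mm.
d/2f = 0.00297; arctan(0.00297) ≈ 0.1703°, so α ≈ 0.3407°.

0.34°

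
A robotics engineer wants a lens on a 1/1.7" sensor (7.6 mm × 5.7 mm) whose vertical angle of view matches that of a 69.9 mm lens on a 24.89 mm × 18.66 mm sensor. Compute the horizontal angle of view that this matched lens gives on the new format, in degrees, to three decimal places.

20.182°

Equal vertical AOV ⇒ f₂ = f₁ · 5.7/18.66 = 69.9 × 0.30547 ≈ 21.3521 mm.
Horizontal AOV on the new format = 2·arctan(7.6 / (2 × 21.3521)) = 2·arctan(0.17797) ≈ 20.1824°.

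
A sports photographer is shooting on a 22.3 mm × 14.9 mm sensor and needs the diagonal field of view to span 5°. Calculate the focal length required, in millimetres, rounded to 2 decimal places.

307.14 mm

Sensor diagonal = √(22.3² + 14.9²) = √719.3000 ≈ 26.8198 mm.
From α = 2·arctan(d/2f) we get f = d / (2·tan(α/2)).
With d = 26.8198 mm and α/2 = 2.5°, tan(α/2) ≈ 0.04366, so f ≈ 26.8198 / 0.08732 ≈ 307.1368 mm.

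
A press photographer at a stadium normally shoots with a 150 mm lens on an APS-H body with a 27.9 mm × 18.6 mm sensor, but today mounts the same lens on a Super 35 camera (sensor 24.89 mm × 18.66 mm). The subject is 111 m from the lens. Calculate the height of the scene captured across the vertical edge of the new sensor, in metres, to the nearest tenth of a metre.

13.8 m

The focal length stays 150 mm; the relevant sensor dimension is now h = 18.66 mm. Object distance dₒ = 111 m = 111000 mm.
Thin-lens field height W = h·(dₒ − f)/f = 18.66 × (111000 − 150)/150 ≈ 13789.740 mm = 13.7897 m.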